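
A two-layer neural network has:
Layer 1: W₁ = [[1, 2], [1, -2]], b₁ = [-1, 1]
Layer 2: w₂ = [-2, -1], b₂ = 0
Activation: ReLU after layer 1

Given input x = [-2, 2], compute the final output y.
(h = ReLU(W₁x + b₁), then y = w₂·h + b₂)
y = -2

Layer 1 pre-activation: z₁ = [1, -5]
After ReLU: h = [1, 0]
Layer 2 output: y = -2×1 + -1×0 + 0 = -2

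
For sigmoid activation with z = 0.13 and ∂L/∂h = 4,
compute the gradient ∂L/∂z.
∂L/∂z = 0.9958

σ(0.13) = 0.5325
σ'(0.13) = σ(0.13)(1 - σ(0.13)) = 0.5325 × 0.4675 = 0.2489
∂L/∂z = ∂L/∂h · σ'(z) = 4 × 0.2489 = 0.9958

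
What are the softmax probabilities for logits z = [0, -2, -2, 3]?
p = [0.0468, 0.0063, 0.0063, 0.9405]

exp(z) = [1, 0.1353, 0.1353, 20.09]
Sum = 21.36
p = [0.0468, 0.0063, 0.0063, 0.9405]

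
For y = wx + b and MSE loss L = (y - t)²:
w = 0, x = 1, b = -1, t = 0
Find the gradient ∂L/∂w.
∂L/∂w = -2

y = wx + b = (0)(1) + -1 = -1
∂L/∂y = 2(y - t) = 2(-1 - 0) = -2
∂y/∂w = x = 1
∂L/∂w = ∂L/∂y · ∂y/∂w = -2 × 1 = -2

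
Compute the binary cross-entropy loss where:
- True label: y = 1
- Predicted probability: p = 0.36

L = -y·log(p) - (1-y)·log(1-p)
L = 1.022

L = -1·log(0.36) - 0·log(0.64) = -log(0.36) = 1.022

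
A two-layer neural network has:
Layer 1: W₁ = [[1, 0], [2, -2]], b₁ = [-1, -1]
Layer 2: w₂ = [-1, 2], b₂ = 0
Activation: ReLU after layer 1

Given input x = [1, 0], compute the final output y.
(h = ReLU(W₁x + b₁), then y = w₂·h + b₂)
y = 2

Layer 1 pre-activation: z₁ = [0, 1]
After ReLU: h = [0, 1]
Layer 2 output: y = -1×0 + 2×1 + 0 = 2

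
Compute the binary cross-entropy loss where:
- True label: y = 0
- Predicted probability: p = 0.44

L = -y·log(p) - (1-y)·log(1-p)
L = 0.5798

L = -0·log(0.44) - 1·log(0.56) = -log(0.56) = 0.5798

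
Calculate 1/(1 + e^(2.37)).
0.08549

sigmoid(-2.37) = 1/(1 + e^(2.37)) = 1/(1 + 10.7) = 0.08549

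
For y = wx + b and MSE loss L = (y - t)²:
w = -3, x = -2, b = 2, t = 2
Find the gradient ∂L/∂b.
∂L/∂b = 12

y = wx + b = (-3)(-2) + 2 = 8
∂L/∂y = 2(y - t) = 2(8 - 2) = 12
∂y/∂b = 1
∂L/∂b = ∂L/∂y · ∂y/∂b = 12 × 1 = 12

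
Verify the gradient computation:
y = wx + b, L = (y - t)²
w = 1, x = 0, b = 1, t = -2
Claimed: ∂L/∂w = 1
Incorrect

y = (1)(0) + 1 = 1
∂L/∂y = 2(y - t) = 2(1 - -2) = 6
∂y/∂w = x = 0
∂L/∂w = 6 × 0 = 0

Claimed value: 1
Incorrect: The correct gradient is 0.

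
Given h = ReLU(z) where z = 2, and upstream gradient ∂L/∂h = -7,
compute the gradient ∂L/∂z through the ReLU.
∂L/∂z = -7

h = ReLU(2) = 2
Since z > 0: ∂h/∂z = 1
∂L/∂z = ∂L/∂h · ∂h/∂z = -7 × 1 = -7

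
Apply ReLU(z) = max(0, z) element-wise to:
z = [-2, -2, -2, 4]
h = [0, 0, 0, 4]

ReLU applied element-wise: max(0,-2)=0, max(0,-2)=0, max(0,-2)=0, max(0,4)=4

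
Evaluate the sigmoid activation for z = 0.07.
0.5175

sigmoid(0.07) = 1/(1 + e^(-0.07)) = 1/(1 + 0.9324) = 0.5175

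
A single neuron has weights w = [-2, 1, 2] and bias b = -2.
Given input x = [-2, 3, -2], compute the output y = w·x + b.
y = 1

y = (-2)(-2) + (1)(3) + (2)(-2) + -2 = 1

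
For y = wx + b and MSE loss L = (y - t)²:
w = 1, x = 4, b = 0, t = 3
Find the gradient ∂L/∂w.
∂L/∂w = 8

y = wx + b = (1)(4) + 0 = 4
∂L/∂y = 2(y - t) = 2(4 - 3) = 2
∂y/∂w = x = 4
∂L/∂w = ∂L/∂y · ∂y/∂w = 2 × 4 = 8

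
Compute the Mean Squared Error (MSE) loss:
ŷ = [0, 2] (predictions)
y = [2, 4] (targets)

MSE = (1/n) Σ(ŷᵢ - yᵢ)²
MSE = 4

MSE = (1/2)((0-2)² + (2-4)²) = (1/2)(4 + 4) = 4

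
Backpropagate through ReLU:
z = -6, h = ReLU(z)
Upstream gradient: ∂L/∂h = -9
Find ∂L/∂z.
∂L/∂z = 0

h = ReLU(-6) = 0
Since z < 0: ∂h/∂z = 0
∂L/∂z = ∂L/∂h · ∂h/∂z = -9 × 0 = 0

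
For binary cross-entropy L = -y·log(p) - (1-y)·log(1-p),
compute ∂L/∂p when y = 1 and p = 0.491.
∂L/∂p = -2.037

∂L/∂p = -y/p + (1-y)/(1-p) = -1/0.491 + 0 = -2.037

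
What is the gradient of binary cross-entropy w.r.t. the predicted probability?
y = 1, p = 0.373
∂L/∂p = -2.681

∂L/∂p = -y/p + (1-y)/(1-p) = -1/0.373 + 0 = -2.681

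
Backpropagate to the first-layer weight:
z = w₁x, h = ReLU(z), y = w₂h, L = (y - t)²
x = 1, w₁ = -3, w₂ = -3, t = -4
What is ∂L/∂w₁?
∂L/∂w₁ = 0

Forward pass:
z = w₁x = -3×1 = -3
h = ReLU(-3) = 0
y = w₂h = -3×0 = 0

Backward pass:
∂L/∂y = 2(y - t) = 2(0 - -4) = 8
∂y/∂h = w₂ = -3
∂h/∂z = 0 (ReLU derivative)
∂z/∂w₁ = x = 1

∂L/∂w₁ = 8 × -3 × 0 × 1 = 0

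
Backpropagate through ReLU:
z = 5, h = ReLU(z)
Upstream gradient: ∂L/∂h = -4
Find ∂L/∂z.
∂L/∂z = -4

h = ReLU(5) = 5
Since z > 0: ∂h/∂z = 1
∂L/∂z = ∂L/∂h · ∂h/∂z = -4 × 1 = -4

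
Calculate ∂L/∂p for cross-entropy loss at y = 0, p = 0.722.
∂L/∂p = 3.597

∂L/∂p = -y/p + (1-y)/(1-p) = 0 + 1/0.278 = 3.597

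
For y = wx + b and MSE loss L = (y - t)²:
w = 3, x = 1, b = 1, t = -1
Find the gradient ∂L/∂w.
∂L/∂w = 10

y = wx + b = (3)(1) + 1 = 4
∂L/∂y = 2(y - t) = 2(4 - -1) = 10
∂y/∂w = x = 1
∂L/∂w = ∂L/∂y · ∂y/∂w = 10 × 1 = 10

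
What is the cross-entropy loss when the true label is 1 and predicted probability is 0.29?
L = 1.238

L = -1·log(0.29) - 0·log(0.71) = -log(0.29) = 1.238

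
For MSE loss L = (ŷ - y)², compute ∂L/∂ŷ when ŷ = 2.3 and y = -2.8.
∂L/∂ŷ = 10.2

∂L/∂ŷ = 2(ŷ - y) = 2(2.3 - -2.8) = 2(5.1) = 10.2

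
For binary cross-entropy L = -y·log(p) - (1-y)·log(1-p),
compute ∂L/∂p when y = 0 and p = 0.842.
∂L/∂p = 6.329

∂L/∂p = -y/p + (1-y)/(1-p) = 0 + 1/0.158 = 6.329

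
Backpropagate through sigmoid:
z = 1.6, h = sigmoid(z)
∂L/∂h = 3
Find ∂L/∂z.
∂L/∂z = 0.4193

σ(1.6) = 0.832
σ'(1.6) = σ(1.6)(1 - σ(1.6)) = 0.832 × 0.168 = 0.1398
∂L/∂z = ∂L/∂h · σ'(z) = 3 × 0.1398 = 0.4193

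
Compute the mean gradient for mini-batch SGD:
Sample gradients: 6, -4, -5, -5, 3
Average gradient = -1

Average = (1/5)(6 + -4 + -5 + -5 + 3) = -5/5 = -1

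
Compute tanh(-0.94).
-0.7352

tanh(-0.94) = (e^(-0.94) - e^(0.94))/(e^(-0.94) + e^(0.94)) = -0.7352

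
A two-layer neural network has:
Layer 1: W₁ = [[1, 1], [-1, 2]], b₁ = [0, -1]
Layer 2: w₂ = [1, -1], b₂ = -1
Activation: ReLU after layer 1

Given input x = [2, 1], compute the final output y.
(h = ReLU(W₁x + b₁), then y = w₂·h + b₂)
y = 2

Layer 1 pre-activation: z₁ = [3, -1]
After ReLU: h = [3, 0]
Layer 2 output: y = 1×3 + -1×0 + -1 = 2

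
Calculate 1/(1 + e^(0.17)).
0.4576

sigmoid(-0.17) = 1/(1 + e^(0.17)) = 1/(1 + 1.185) = 0.4576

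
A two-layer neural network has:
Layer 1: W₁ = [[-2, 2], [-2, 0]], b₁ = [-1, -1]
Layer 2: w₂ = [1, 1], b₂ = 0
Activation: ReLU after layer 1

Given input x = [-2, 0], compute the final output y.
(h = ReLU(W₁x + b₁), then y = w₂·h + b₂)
y = 6

Layer 1 pre-activation: z₁ = [3, 3]
After ReLU: h = [3, 3]
Layer 2 output: y = 1×3 + 1×3 + 0 = 6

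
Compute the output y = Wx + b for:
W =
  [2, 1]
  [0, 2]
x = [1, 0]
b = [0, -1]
y = [2, -1]

Wx = [2×1 + 1×0, 0×1 + 2×0]
   = [2, 0]
y = Wx + b = [2 + 0, 0 + -1] = [2, -1]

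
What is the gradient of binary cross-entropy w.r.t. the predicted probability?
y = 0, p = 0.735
∂L/∂p = 3.774

∂L/∂p = -y/p + (1-y)/(1-p) = 0 + 1/0.265 = 3.774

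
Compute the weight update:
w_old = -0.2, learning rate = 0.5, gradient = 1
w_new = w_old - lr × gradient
w_new = -0.7

w_new = w - η·∂L/∂w = -0.2 - 0.5×(1) = -0.2 - (0.5) = -0.7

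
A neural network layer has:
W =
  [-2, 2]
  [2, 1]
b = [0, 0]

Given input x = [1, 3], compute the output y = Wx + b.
y = [4, 5]

Wx = [-2×1 + 2×3, 2×1 + 1×3]
   = [4, 5]
y = Wx + b = [4 + 0, 5 + 0] = [4, 5]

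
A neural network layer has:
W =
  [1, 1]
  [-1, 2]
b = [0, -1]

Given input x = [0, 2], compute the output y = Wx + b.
y = [2, 3]

Wx = [1×0 + 1×2, -1×0 + 2×2]
   = [2, 4]
y = Wx + b = [2 + 0, 4 + -1] = [2, 3]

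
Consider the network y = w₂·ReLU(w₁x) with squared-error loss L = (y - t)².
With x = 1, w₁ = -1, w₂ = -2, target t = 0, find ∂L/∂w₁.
∂L/∂w₁ = 0

Forward pass:
z = w₁x = -1×1 = -1
h = ReLU(-1) = 0
y = w₂h = -2×0 = 0

Backward pass:
∂L/∂y = 2(y - t) = 2(0 - 0) = 0
∂y/∂h = w₂ = -2
∂h/∂z = 0 (ReLU derivative)
∂z/∂w₁ = x = 1

∂L/∂w₁ = 0 × -2 × 0 × 1 = 0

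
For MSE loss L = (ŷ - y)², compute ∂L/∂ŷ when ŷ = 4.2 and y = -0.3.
∂L/∂ŷ = 9.0

∂L/∂ŷ = 2(ŷ - y) = 2(4.2 - -0.3) = 2(4.5) = 9.0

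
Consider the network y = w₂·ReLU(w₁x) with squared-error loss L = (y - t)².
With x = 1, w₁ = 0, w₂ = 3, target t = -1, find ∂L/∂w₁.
∂L/∂w₁ = 0

Forward pass:
z = w₁x = 0×1 = 0
h = ReLU(0) = 0
y = w₂h = 3×0 = 0

Backward pass:
∂L/∂y = 2(y - t) = 2(0 - -1) = 2
∂y/∂h = w₂ = 3
∂h/∂z = 0 (ReLU derivative)
∂z/∂w₁ = x = 1

∂L/∂w₁ = 2 × 3 × 0 × 1 = 0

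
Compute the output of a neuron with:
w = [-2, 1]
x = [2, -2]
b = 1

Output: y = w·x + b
y = -5

y = (-2)(2) + (1)(-2) + 1 = -5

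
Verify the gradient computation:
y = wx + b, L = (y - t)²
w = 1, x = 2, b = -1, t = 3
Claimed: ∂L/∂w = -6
Incorrect

y = (1)(2) + -1 = 1
∂L/∂y = 2(y - t) = 2(1 - 3) = -4
∂y/∂w = x = 2
∂L/∂w = -4 × 2 = -8

Claimed value: -6
Incorrect: The correct gradient is -8.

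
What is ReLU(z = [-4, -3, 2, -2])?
h = [0, 0, 2, 0]

ReLU applied element-wise: max(0,-4)=0, max(0,-3)=0, max(0,2)=2, max(0,-2)=0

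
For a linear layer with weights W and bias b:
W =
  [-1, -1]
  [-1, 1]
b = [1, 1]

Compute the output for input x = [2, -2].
y = [1, -3]

Wx = [-1×2 + -1×-2, -1×2 + 1×-2]
   = [0, -4]
y = Wx + b = [0 + 1, -4 + 1] = [1, -3]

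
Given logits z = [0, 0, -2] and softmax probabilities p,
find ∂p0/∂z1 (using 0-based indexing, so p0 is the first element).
∂p0/∂z1 = -0.2193

p = softmax(z) = [0.4683, 0.4683, 0.06338]
p0 = 0.4683, p1 = 0.4683

∂p0/∂z1 = -p0 × p1 = -0.4683 × 0.4683 = -0.2193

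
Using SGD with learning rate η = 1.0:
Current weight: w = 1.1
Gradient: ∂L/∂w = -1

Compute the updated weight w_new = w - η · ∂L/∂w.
w_new = 2.1

w_new = w - η·∂L/∂w = 1.1 - 1.0×(-1) = 1.1 - (-1) = 2.1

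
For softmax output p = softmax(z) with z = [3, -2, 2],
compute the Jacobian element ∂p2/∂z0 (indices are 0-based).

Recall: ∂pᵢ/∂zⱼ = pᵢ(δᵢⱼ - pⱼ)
∂p2/∂z0 = -0.1947

p = softmax(z) = [0.7275, 0.004902, 0.2676]
p2 = 0.2676, p0 = 0.7275

∂p2/∂z0 = -p2 × p0 = -0.2676 × 0.7275 = -0.1947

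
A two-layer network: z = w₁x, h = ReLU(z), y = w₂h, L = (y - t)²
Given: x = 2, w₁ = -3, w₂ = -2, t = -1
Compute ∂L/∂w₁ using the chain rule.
∂L/∂w₁ = 0

Forward pass:
z = w₁x = -3×2 = -6
h = ReLU(-6) = 0
y = w₂h = -2×0 = 0

Backward pass:
∂L/∂y = 2(y - t) = 2(0 - -1) = 2
∂y/∂h = w₂ = -2
∂h/∂z = 0 (ReLU derivative)
∂z/∂w₁ = x = 2

∂L/∂w₁ = 2 × -2 × 0 × 2 = 0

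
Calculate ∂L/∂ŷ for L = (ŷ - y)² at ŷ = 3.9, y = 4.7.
∂L/∂ŷ = -1.6

∂L/∂ŷ = 2(ŷ - y) = 2(3.9 - 4.7) = 2(-0.8) = -1.6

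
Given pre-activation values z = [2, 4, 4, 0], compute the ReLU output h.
h = [2, 4, 4, 0]

ReLU applied element-wise: max(0,2)=2, max(0,4)=4, max(0,4)=4, max(0,0)=0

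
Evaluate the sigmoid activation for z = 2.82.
0.9437

sigmoid(2.82) = 1/(1 + e^(-2.82)) = 1/(1 + 0.05961) = 0.9437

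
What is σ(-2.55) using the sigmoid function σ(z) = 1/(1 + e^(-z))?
0.07243

sigmoid(-2.55) = 1/(1 + e^(2.55)) = 1/(1 + 12.81) = 0.07243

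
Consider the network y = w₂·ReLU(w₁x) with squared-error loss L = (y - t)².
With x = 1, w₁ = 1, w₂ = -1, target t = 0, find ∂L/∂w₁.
∂L/∂w₁ = 2

Forward pass:
z = w₁x = 1×1 = 1
h = ReLU(1) = 1
y = w₂h = -1×1 = -1

Backward pass:
∂L/∂y = 2(y - t) = 2(-1 - 0) = -2
∂y/∂h = w₂ = -1
∂h/∂z = 1 (ReLU derivative)
∂z/∂w₁ = x = 1

∂L/∂w₁ = -2 × -1 × 1 × 1 = 2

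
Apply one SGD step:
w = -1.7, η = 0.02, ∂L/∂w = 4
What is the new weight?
w_new = -1.78

w_new = w - η·∂L/∂w = -1.7 - 0.02×(4) = -1.7 - (0.08) = -1.78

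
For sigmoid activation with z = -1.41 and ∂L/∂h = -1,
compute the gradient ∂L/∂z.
∂L/∂z = -0.1577

σ(-1.41) = 0.1962
σ'(-1.41) = σ(-1.41)(1 - σ(-1.41)) = 0.1962 × 0.8038 = 0.1577
∂L/∂z = ∂L/∂h · σ'(z) = -1 × 0.1577 = -0.1577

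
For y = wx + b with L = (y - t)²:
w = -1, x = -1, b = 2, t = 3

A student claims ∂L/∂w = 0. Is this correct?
Correct

y = (-1)(-1) + 2 = 3
∂L/∂y = 2(y - t) = 2(3 - 3) = 0
∂y/∂w = x = -1
∂L/∂w = 0 × -1 = 0

Claimed value: 0
Correct: The correct gradient is 0.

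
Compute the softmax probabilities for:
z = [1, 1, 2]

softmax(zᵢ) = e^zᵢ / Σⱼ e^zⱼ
p = [0.2119, 0.2119, 0.5761]

exp(z) = [2.718, 2.718, 7.389]
Sum = 12.83
p = [0.2119, 0.2119, 0.5761]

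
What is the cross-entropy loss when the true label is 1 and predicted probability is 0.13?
L = 2.04

L = -1·log(0.13) - 0·log(0.87) = -log(0.13) = 2.04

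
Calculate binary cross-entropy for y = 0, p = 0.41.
L = 0.5276

L = -0·log(0.41) - 1·log(0.59) = -log(0.59) = 0.5276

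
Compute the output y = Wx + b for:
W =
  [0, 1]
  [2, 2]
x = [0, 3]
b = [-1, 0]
y = [2, 6]

Wx = [0×0 + 1×3, 2×0 + 2×3]
   = [3, 6]
y = Wx + b = [3 + -1, 6 + 0] = [2, 6]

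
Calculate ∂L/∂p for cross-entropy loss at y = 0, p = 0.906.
∂L/∂p = 10.64

∂L/∂p = -y/p + (1-y)/(1-p) = 0 + 1/0.094 = 10.64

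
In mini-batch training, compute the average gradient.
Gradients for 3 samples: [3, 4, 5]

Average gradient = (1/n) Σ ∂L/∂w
Average gradient = 4

Average = (1/3)(3 + 4 + 5) = 12/3 = 4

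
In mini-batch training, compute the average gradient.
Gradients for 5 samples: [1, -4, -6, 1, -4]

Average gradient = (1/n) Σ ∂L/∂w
Average gradient = -2.4

Average = (1/5)(1 + -4 + -6 + 1 + -4) = -12/5 = -2.4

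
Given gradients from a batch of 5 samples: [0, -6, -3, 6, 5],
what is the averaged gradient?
Average gradient = 0.4

Average = (1/5)(0 + -6 + -3 + 6 + 5) = 2/5 = 0.4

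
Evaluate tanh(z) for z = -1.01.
-0.7658

tanh(-1.01) = (e^(-1.01) - e^(1.01))/(e^(-1.01) + e^(1.01)) = -0.7658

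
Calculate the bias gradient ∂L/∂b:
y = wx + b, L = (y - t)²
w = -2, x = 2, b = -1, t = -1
∂L/∂b = -8

y = wx + b = (-2)(2) + -1 = -5
∂L/∂y = 2(y - t) = 2(-5 - -1) = -8
∂y/∂b = 1
∂L/∂b = ∂L/∂y · ∂y/∂b = -8 × 1 = -8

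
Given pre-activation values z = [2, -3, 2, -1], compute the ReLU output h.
h = [2, 0, 2, 0]

ReLU applied element-wise: max(0,2)=2, max(0,-3)=0, max(0,2)=2, max(0,-1)=0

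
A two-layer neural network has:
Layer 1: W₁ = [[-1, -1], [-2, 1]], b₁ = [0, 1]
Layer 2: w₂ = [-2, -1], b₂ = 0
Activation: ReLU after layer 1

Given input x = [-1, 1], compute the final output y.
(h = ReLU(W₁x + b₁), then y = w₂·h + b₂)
y = -4

Layer 1 pre-activation: z₁ = [0, 4]
After ReLU: h = [0, 4]
Layer 2 output: y = -2×0 + -1×4 + 0 = -4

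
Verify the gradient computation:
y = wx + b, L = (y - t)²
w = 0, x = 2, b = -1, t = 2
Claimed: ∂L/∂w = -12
Correct

y = (0)(2) + -1 = -1
∂L/∂y = 2(y - t) = 2(-1 - 2) = -6
∂y/∂w = x = 2
∂L/∂w = -6 × 2 = -12

Claimed value: -12
Correct: The correct gradient is -12.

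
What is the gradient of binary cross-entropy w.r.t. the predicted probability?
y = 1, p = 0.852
∂L/∂p = -1.174

∂L/∂p = -y/p + (1-y)/(1-p) = -1/0.852 + 0 = -1.174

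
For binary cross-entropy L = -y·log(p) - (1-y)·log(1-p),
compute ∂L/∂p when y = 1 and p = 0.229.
∂L/∂p = -4.367

∂L/∂p = -y/p + (1-y)/(1-p) = -1/0.229 + 0 = -4.367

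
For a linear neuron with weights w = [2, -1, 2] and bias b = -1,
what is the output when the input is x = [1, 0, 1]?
y = 3

y = (2)(1) + (-1)(0) + (2)(1) + -1 = 3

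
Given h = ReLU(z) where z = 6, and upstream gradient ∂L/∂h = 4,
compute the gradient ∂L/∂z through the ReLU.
∂L/∂z = 4

h = ReLU(6) = 6
Since z > 0: ∂h/∂z = 1
∂L/∂z = ∂L/∂h · ∂h/∂z = 4 × 1 = 4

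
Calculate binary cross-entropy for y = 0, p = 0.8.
L = 1.609

L = -0·log(0.8) - 1·log(0.2) = -log(0.2) = 1.609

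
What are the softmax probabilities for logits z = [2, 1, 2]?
p = [0.4223, 0.1554, 0.4223]

exp(z) = [7.389, 2.718, 7.389]
Sum = 17.5
p = [0.4223, 0.1554, 0.4223]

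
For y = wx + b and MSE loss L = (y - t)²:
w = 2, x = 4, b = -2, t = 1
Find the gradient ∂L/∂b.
∂L/∂b = 10

y = wx + b = (2)(4) + -2 = 6
∂L/∂y = 2(y - t) = 2(6 - 1) = 10
∂y/∂b = 1
∂L/∂b = ∂L/∂y · ∂y/∂b = 10 × 1 = 10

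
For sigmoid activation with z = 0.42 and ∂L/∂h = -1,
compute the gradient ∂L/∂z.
∂L/∂z = -0.2393

σ(0.42) = 0.6035
σ'(0.42) = σ(0.42)(1 - σ(0.42)) = 0.6035 × 0.3965 = 0.2393
∂L/∂z = ∂L/∂h · σ'(z) = -1 × 0.2393 = -0.2393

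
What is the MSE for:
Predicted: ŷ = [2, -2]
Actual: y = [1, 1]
MSE = 5

MSE = (1/2)((2-1)² + (-2-1)²) = (1/2)(1 + 9) = 5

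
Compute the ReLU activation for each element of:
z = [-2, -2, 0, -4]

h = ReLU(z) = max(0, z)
h = [0, 0, 0, 0]

ReLU applied element-wise: max(0,-2)=0, max(0,-2)=0, max(0,0)=0, max(0,-4)=0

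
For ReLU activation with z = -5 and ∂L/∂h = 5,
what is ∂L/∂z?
∂L/∂z = 0

h = ReLU(-5) = 0
Since z < 0: ∂h/∂z = 0
∂L/∂z = ∂L/∂h · ∂h/∂z = 5 × 0 = 0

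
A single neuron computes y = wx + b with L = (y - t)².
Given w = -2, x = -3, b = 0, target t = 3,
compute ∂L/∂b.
∂L/∂b = 6

y = wx + b = (-2)(-3) + 0 = 6
∂L/∂y = 2(y - t) = 2(6 - 3) = 6
∂y/∂b = 1
∂L/∂b = ∂L/∂y · ∂y/∂b = 6 × 1 = 6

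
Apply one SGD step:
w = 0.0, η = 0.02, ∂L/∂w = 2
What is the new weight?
w_new = -0.04

w_new = w - η·∂L/∂w = 0.0 - 0.02×(2) = 0.0 - (0.04) = -0.04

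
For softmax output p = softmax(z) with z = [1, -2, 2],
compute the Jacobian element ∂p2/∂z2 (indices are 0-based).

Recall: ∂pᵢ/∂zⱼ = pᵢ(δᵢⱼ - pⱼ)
∂p2/∂z2 = 0.201

p = softmax(z) = [0.2654, 0.01321, 0.7214]
p2 = 0.7214

∂p2/∂z2 = p2(1 - p2) = 0.7214 × (1 - 0.7214) = 0.201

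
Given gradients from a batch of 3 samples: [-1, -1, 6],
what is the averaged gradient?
Average gradient = 1.333

Average = (1/3)(-1 + -1 + 6) = 4/3 = 1.333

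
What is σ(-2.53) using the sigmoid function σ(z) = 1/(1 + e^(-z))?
0.07378

sigmoid(-2.53) = 1/(1 + e^(2.53)) = 1/(1 + 12.55) = 0.07378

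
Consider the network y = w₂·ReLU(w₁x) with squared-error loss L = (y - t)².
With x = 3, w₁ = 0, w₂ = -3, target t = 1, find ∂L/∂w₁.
∂L/∂w₁ = 0

Forward pass:
z = w₁x = 0×3 = 0
h = ReLU(0) = 0
y = w₂h = -3×0 = 0

Backward pass:
∂L/∂y = 2(y - t) = 2(0 - 1) = -2
∂y/∂h = w₂ = -3
∂h/∂z = 0 (ReLU derivative)
∂z/∂w₁ = x = 3

∂L/∂w₁ = -2 × -3 × 0 × 3 = 0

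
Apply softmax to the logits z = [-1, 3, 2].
p = [0.0132, 0.7214, 0.2654]

exp(z) = [0.3679, 20.09, 7.389]
Sum = 27.84
p = [0.0132, 0.7214, 0.2654]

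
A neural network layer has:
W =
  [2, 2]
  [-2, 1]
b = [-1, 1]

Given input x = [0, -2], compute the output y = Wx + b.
y = [-5, -1]

Wx = [2×0 + 2×-2, -2×0 + 1×-2]
   = [-4, -2]
y = Wx + b = [-4 + -1, -2 + 1] = [-5, -1]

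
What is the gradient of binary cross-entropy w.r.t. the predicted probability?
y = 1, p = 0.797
∂L/∂p = -1.255

∂L/∂p = -y/p + (1-y)/(1-p) = -1/0.797 + 0 = -1.255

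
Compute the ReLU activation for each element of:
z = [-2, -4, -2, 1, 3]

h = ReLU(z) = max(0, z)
h = [0, 0, 0, 1, 3]

ReLU applied element-wise: max(0,-2)=0, max(0,-4)=0, max(0,-2)=0, max(0,1)=1, max(0,3)=3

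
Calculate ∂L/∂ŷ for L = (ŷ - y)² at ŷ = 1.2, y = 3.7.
∂L/∂ŷ = -5.0

∂L/∂ŷ = 2(ŷ - y) = 2(1.2 - 3.7) = 2(-2.5) = -5.0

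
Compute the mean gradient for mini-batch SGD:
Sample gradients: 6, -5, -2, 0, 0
Average gradient = -0.2

Average = (1/5)(6 + -5 + -2 + 0 + 0) = -1/5 = -0.2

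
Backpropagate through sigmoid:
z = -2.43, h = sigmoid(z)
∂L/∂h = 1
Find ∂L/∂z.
∂L/∂z = 0.07437

σ(-2.43) = 0.08091
σ'(-2.43) = σ(-2.43)(1 - σ(-2.43)) = 0.08091 × 0.9191 = 0.07437
∂L/∂z = ∂L/∂h · σ'(z) = 1 × 0.07437 = 0.07437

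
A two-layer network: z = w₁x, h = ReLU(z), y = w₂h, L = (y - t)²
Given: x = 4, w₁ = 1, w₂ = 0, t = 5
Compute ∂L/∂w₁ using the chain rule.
∂L/∂w₁ = 0

Forward pass:
z = w₁x = 1×4 = 4
h = ReLU(4) = 4
y = w₂h = 0×4 = 0

Backward pass:
∂L/∂y = 2(y - t) = 2(0 - 5) = -10
∂y/∂h = w₂ = 0
∂h/∂z = 1 (ReLU derivative)
∂z/∂w₁ = x = 4

∂L/∂w₁ = -10 × 0 × 1 × 4 = 0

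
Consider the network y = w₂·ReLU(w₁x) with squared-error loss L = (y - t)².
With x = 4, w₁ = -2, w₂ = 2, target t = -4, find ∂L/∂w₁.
∂L/∂w₁ = 0

Forward pass:
z = w₁x = -2×4 = -8
h = ReLU(-8) = 0
y = w₂h = 2×0 = 0

Backward pass:
∂L/∂y = 2(y - t) = 2(0 - -4) = 8
∂y/∂h = w₂ = 2
∂h/∂z = 0 (ReLU derivative)
∂z/∂w₁ = x = 4

∂L/∂w₁ = 8 × 2 × 0 × 4 = 0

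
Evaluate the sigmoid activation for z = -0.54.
0.3682

sigmoid(-0.54) = 1/(1 + e^(0.54)) = 1/(1 + 1.716) = 0.3682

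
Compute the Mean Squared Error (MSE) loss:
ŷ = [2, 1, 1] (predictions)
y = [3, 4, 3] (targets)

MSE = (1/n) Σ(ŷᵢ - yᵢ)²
MSE = 4.667

MSE = (1/3)((2-3)² + (1-4)² + (1-3)²) = (1/3)(1 + 9 + 4) = 4.667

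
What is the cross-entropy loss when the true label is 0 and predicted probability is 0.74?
L = 1.347

L = -0·log(0.74) - 1·log(0.26) = -log(0.26) = 1.347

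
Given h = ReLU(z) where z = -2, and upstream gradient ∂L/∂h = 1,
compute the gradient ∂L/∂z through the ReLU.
∂L/∂z = 0

h = ReLU(-2) = 0
Since z < 0: ∂h/∂z = 0
∂L/∂z = ∂L/∂h · ∂h/∂z = 1 × 0 = 0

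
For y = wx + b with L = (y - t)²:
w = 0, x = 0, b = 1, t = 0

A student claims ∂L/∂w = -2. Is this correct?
Incorrect

y = (0)(0) + 1 = 1
∂L/∂y = 2(y - t) = 2(1 - 0) = 2
∂y/∂w = x = 0
∂L/∂w = 2 × 0 = 0

Claimed value: -2
Incorrect: The correct gradient is 0.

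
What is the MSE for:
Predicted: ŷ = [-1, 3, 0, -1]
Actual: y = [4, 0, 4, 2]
MSE = 14.75

MSE = (1/4)((-1-4)² + (3-0)² + (0-4)² + (-1-2)²) = (1/4)(25 + 9 + 16 + 9) = 14.75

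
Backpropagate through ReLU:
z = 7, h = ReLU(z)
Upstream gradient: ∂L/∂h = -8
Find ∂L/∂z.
∂L/∂z = -8

h = ReLU(7) = 7
Since z > 0: ∂h/∂z = 1
∂L/∂z = ∂L/∂h · ∂h/∂z = -8 × 1 = -8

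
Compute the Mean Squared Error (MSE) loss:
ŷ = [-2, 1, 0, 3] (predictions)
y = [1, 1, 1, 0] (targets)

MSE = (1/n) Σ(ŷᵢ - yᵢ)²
MSE = 4.75

MSE = (1/4)((-2-1)² + (1-1)² + (0-1)² + (3-0)²) = (1/4)(9 + 0 + 1 + 9) = 4.75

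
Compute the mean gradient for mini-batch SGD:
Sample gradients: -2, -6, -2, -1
Average gradient = -2.75

Average = (1/4)(-2 + -6 + -2 + -1) = -11/4 = -2.75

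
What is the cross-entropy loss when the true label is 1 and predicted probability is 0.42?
L = 0.8675

L = -1·log(0.42) - 0·log(0.58) = -log(0.42) = 0.8675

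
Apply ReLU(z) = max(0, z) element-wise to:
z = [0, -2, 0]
h = [0, 0, 0]

ReLU applied element-wise: max(0,0)=0, max(0,-2)=0, max(0,0)=0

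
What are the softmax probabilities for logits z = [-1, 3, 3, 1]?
p = [0.0085, 0.4643, 0.4643, 0.0628]

exp(z) = [0.3679, 20.09, 20.09, 2.718]
Sum = 43.26
p = [0.0085, 0.4643, 0.4643, 0.0628]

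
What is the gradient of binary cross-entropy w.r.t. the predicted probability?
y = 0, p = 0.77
∂L/∂p = 4.348

∂L/∂p = -y/p + (1-y)/(1-p) = 0 + 1/0.23 = 4.348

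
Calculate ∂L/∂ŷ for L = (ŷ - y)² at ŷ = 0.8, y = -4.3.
∂L/∂ŷ = 10.2

∂L/∂ŷ = 2(ŷ - y) = 2(0.8 - -4.3) = 2(5.1) = 10.2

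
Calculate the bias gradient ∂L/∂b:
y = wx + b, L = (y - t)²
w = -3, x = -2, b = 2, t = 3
∂L/∂b = 10

y = wx + b = (-3)(-2) + 2 = 8
∂L/∂y = 2(y - t) = 2(8 - 3) = 10
∂y/∂b = 1
∂L/∂b = ∂L/∂y · ∂y/∂b = 10 × 1 = 10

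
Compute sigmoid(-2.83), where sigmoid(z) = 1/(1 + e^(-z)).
0.05572

sigmoid(-2.83) = 1/(1 + e^(2.83)) = 1/(1 + 16.95) = 0.05572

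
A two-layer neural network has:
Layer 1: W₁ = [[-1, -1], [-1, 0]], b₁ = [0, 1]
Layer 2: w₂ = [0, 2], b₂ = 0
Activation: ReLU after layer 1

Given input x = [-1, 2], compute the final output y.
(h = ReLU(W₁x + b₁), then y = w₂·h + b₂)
y = 4

Layer 1 pre-activation: z₁ = [-1, 2]
After ReLU: h = [0, 2]
Layer 2 output: y = 0×0 + 2×2 + 0 = 4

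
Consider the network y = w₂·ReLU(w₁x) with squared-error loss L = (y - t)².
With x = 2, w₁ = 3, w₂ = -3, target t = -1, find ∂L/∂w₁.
∂L/∂w₁ = 204

Forward pass:
z = w₁x = 3×2 = 6
h = ReLU(6) = 6
y = w₂h = -3×6 = -18

Backward pass:
∂L/∂y = 2(y - t) = 2(-18 - -1) = -34
∂y/∂h = w₂ = -3
∂h/∂z = 1 (ReLU derivative)
∂z/∂w₁ = x = 2

∂L/∂w₁ = -34 × -3 × 1 × 2 = 204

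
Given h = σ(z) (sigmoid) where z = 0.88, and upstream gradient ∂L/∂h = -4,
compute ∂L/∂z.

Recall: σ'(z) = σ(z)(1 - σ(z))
∂L/∂z = -0.8289

σ(0.88) = 0.7068
σ'(0.88) = σ(0.88)(1 - σ(0.88)) = 0.7068 × 0.2932 = 0.2072
∂L/∂z = ∂L/∂h · σ'(z) = -4 × 0.2072 = -0.8289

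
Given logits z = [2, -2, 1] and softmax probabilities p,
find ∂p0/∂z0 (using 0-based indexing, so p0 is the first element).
∂p0/∂z0 = 0.201

p = softmax(z) = [0.7214, 0.01321, 0.2654]
p0 = 0.7214

∂p0/∂z0 = p0(1 - p0) = 0.7214 × (1 - 0.7214) = 0.201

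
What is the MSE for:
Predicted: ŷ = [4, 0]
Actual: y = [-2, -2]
MSE = 20

MSE = (1/2)((4--2)² + (0--2)²) = (1/2)(36 + 4) = 20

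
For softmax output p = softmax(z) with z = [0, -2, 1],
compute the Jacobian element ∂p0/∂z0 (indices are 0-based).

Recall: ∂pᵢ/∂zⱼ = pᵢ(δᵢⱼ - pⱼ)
∂p0/∂z0 = 0.1922

p = softmax(z) = [0.2595, 0.03512, 0.7054]
p0 = 0.2595

∂p0/∂z0 = p0(1 - p0) = 0.2595 × (1 - 0.2595) = 0.1922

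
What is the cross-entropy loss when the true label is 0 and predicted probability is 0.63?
L = 0.9943

L = -0·log(0.63) - 1·log(0.37) = -log(0.37) = 0.9943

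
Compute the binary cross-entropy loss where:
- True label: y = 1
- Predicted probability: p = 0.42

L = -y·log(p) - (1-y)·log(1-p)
L = 0.8675

L = -1·log(0.42) - 0·log(0.58) = -log(0.42) = 0.8675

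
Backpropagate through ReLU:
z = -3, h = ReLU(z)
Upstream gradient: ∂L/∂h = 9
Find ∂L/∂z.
∂L/∂z = 0

h = ReLU(-3) = 0
Since z < 0: ∂h/∂z = 0
∂L/∂z = ∂L/∂h · ∂h/∂z = 9 × 0 = 0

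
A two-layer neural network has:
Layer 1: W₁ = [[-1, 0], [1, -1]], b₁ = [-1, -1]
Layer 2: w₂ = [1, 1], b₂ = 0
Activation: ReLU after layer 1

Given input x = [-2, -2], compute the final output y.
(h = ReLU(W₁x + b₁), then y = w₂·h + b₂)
y = 1

Layer 1 pre-activation: z₁ = [1, -1]
After ReLU: h = [1, 0]
Layer 2 output: y = 1×1 + 1×0 + 0 = 1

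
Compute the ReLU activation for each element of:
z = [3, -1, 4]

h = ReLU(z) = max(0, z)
h = [3, 0, 4]

ReLU applied element-wise: max(0,3)=3, max(0,-1)=0, max(0,4)=4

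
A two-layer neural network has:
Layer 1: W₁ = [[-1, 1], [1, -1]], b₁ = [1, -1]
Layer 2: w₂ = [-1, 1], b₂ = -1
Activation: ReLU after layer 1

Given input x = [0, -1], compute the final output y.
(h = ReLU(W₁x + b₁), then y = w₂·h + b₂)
y = -1

Layer 1 pre-activation: z₁ = [0, 0]
After ReLU: h = [0, 0]
Layer 2 output: y = -1×0 + 1×0 + -1 = -1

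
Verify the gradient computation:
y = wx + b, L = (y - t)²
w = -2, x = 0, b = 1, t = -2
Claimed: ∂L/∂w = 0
Correct

y = (-2)(0) + 1 = 1
∂L/∂y = 2(y - t) = 2(1 - -2) = 6
∂y/∂w = x = 0
∂L/∂w = 6 × 0 = 0

Claimed value: 0
Correct: The correct gradient is 0.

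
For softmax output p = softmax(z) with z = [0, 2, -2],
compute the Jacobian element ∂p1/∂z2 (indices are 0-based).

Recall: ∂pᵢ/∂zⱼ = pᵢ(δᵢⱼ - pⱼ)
∂p1/∂z2 = -0.01376

p = softmax(z) = [0.1173, 0.8668, 0.01588]
p1 = 0.8668, p2 = 0.01588

∂p1/∂z2 = -p1 × p2 = -0.8668 × 0.01588 = -0.01376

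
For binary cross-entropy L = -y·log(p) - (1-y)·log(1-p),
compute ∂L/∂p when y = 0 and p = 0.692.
∂L/∂p = 3.247

∂L/∂p = -y/p + (1-y)/(1-p) = 0 + 1/0.308 = 3.247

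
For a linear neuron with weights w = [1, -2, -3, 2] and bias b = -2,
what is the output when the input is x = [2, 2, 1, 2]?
y = -3

y = (1)(2) + (-2)(2) + (-3)(1) + (2)(2) + -2 = -3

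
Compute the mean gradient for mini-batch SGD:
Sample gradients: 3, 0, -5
Average gradient = -0.6667

Average = (1/3)(3 + 0 + -5) = -2/3 = -0.6667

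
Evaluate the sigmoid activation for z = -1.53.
0.178

sigmoid(-1.53) = 1/(1 + e^(1.53)) = 1/(1 + 4.618) = 0.178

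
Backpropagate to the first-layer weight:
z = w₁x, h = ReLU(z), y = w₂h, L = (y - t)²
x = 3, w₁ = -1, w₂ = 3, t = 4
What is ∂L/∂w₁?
∂L/∂w₁ = 0

Forward pass:
z = w₁x = -1×3 = -3
h = ReLU(-3) = 0
y = w₂h = 3×0 = 0

Backward pass:
∂L/∂y = 2(y - t) = 2(0 - 4) = -8
∂y/∂h = w₂ = 3
∂h/∂z = 0 (ReLU derivative)
∂z/∂w₁ = x = 3

∂L/∂w₁ = -8 × 3 × 0 × 3 = 0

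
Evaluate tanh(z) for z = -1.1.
-0.8005

tanh(-1.1) = (e^(-1.1) - e^(1.1))/(e^(-1.1) + e^(1.1)) = -0.8005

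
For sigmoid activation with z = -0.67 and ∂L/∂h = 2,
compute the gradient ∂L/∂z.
∂L/∂z = 0.4478

σ(-0.67) = 0.3385
σ'(-0.67) = σ(-0.67)(1 - σ(-0.67)) = 0.3385 × 0.6615 = 0.2239
∂L/∂z = ∂L/∂h · σ'(z) = 2 × 0.2239 = 0.4478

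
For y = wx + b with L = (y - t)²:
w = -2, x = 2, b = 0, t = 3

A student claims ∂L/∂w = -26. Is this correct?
Incorrect

y = (-2)(2) + 0 = -4
∂L/∂y = 2(y - t) = 2(-4 - 3) = -14
∂y/∂w = x = 2
∂L/∂w = -14 × 2 = -28

Claimed value: -26
Incorrect: The correct gradient is -28.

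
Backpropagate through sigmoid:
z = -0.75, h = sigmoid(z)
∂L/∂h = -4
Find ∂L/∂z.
∂L/∂z = -0.8716

σ(-0.75) = 0.3208
σ'(-0.75) = σ(-0.75)(1 - σ(-0.75)) = 0.3208 × 0.6792 = 0.2179
∂L/∂z = ∂L/∂h · σ'(z) = -4 × 0.2179 = -0.8716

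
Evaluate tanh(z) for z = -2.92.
-0.9942

tanh(-2.92) = (e^(-2.92) - e^(2.92))/(e^(-2.92) + e^(2.92)) = -0.9942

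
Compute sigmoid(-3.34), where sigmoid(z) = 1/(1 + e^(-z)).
0.03422

sigmoid(-3.34) = 1/(1 + e^(3.34)) = 1/(1 + 28.22) = 0.03422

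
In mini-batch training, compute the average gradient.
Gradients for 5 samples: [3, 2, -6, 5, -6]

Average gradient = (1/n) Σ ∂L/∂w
Average gradient = -0.4

Average = (1/5)(3 + 2 + -6 + 5 + -6) = -2/5 = -0.4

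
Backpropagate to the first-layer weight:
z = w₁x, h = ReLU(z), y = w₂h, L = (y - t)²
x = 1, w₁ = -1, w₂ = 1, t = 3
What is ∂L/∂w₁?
∂L/∂w₁ = 0

Forward pass:
z = w₁x = -1×1 = -1
h = ReLU(-1) = 0
y = w₂h = 1×0 = 0

Backward pass:
∂L/∂y = 2(y - t) = 2(0 - 3) = -6
∂y/∂h = w₂ = 1
∂h/∂z = 0 (ReLU derivative)
∂z/∂w₁ = x = 1

∂L/∂w₁ = -6 × 1 × 0 × 1 = 0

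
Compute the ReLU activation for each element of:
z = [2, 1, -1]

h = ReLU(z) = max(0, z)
h = [2, 1, 0]

ReLU applied element-wise: max(0,2)=2, max(0,1)=1, max(0,-1)=0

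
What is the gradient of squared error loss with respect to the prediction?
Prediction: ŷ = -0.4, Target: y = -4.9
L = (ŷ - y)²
∂L/∂ŷ = 9.0

∂L/∂ŷ = 2(ŷ - y) = 2(-0.4 - -4.9) = 2(4.5) = 9.0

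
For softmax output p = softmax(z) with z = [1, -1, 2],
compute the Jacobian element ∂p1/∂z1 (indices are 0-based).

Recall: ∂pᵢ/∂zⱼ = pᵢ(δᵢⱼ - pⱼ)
∂p1/∂z1 = 0.03389

p = softmax(z) = [0.2595, 0.03512, 0.7054]
p1 = 0.03512

∂p1/∂z1 = p1(1 - p1) = 0.03512 × (1 - 0.03512) = 0.03389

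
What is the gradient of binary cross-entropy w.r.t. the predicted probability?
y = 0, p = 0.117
∂L/∂p = 1.133

∂L/∂p = -y/p + (1-y)/(1-p) = 0 + 1/0.883 = 1.133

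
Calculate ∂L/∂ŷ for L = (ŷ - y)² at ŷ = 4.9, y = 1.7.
∂L/∂ŷ = 6.4

∂L/∂ŷ = 2(ŷ - y) = 2(4.9 - 1.7) = 2(3.2) = 6.4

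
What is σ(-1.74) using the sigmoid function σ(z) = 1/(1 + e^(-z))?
0.1493

sigmoid(-1.74) = 1/(1 + e^(1.74)) = 1/(1 + 5.697) = 0.1493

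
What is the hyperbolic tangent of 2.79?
0.9925

tanh(2.79) = (e^(2.79) - e^(-2.79))/(e^(2.79) + e^(-2.79)) = 0.9925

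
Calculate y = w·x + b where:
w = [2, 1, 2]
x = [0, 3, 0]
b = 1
y = 4

y = (2)(0) + (1)(3) + (2)(0) + 1 = 4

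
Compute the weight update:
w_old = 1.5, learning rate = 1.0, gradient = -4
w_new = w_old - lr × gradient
w_new = 5.5

w_new = w - η·∂L/∂w = 1.5 - 1.0×(-4) = 1.5 - (-4) = 5.5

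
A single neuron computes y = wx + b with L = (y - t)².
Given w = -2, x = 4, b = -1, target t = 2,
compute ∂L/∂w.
∂L/∂w = -88

y = wx + b = (-2)(4) + -1 = -9
∂L/∂y = 2(y - t) = 2(-9 - 2) = -22
∂y/∂w = x = 4
∂L/∂w = ∂L/∂y · ∂y/∂w = -22 × 4 = -88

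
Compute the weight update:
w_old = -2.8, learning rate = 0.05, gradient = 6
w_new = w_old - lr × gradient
w_new = -3.1

w_new = w - η·∂L/∂w = -2.8 - 0.05×(6) = -2.8 - (0.3) = -3.1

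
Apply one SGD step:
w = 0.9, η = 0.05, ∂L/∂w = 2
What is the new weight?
w_new = 0.8

w_new = w - η·∂L/∂w = 0.9 - 0.05×(2) = 0.9 - (0.1) = 0.8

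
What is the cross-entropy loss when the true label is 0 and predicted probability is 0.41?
L = 0.5276

L = -0·log(0.41) - 1·log(0.59) = -log(0.59) = 0.5276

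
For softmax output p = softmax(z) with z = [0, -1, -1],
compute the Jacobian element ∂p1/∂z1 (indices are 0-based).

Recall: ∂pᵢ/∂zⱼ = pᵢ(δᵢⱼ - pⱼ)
∂p1/∂z1 = 0.167

p = softmax(z) = [0.5761, 0.2119, 0.2119]
p1 = 0.2119

∂p1/∂z1 = p1(1 - p1) = 0.2119 × (1 - 0.2119) = 0.167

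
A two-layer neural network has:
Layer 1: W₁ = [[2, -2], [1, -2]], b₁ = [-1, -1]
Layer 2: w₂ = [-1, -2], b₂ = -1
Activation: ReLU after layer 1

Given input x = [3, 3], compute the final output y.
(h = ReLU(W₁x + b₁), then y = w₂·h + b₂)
y = -1

Layer 1 pre-activation: z₁ = [-1, -4]
After ReLU: h = [0, 0]
Layer 2 output: y = -1×0 + -2×0 + -1 = -1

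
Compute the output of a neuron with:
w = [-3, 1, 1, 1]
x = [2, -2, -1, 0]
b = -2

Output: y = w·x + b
y = -11

y = (-3)(2) + (1)(-2) + (1)(-1) + (1)(0) + -2 = -11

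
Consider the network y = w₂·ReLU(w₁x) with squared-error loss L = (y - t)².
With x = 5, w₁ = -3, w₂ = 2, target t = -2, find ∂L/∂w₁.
∂L/∂w₁ = 0

Forward pass:
z = w₁x = -3×5 = -15
h = ReLU(-15) = 0
y = w₂h = 2×0 = 0

Backward pass:
∂L/∂y = 2(y - t) = 2(0 - -2) = 4
∂y/∂h = w₂ = 2
∂h/∂z = 0 (ReLU derivative)
∂z/∂w₁ = x = 5

∂L/∂w₁ = 4 × 2 × 0 × 5 = 0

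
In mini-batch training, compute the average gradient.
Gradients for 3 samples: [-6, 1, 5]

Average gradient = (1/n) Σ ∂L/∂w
Average gradient = 0

Average = (1/3)(-6 + 1 + 5) = 0/3 = 0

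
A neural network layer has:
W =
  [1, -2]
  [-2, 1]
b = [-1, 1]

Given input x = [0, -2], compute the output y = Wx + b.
y = [3, -1]

Wx = [1×0 + -2×-2, -2×0 + 1×-2]
   = [4, -2]
y = Wx + b = [4 + -1, -2 + 1] = [3, -1]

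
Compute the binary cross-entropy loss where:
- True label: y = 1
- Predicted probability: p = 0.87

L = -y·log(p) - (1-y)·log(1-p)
L = 0.1393

L = -1·log(0.87) - 0·log(0.13) = -log(0.87) = 0.1393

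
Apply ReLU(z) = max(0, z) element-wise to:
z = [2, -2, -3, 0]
h = [2, 0, 0, 0]

ReLU applied element-wise: max(0,2)=2, max(0,-2)=0, max(0,-3)=0, max(0,0)=0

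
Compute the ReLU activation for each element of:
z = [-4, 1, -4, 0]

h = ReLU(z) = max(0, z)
h = [0, 1, 0, 0]

ReLU applied element-wise: max(0,-4)=0, max(0,1)=1, max(0,-4)=0, max(0,0)=0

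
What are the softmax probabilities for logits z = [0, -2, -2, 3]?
p = [0.0468, 0.0063, 0.0063, 0.9405]

exp(z) = [1, 0.1353, 0.1353, 20.09]
Sum = 21.36
p = [0.0468, 0.0063, 0.0063, 0.9405]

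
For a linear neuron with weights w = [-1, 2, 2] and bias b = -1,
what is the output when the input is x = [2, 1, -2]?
y = -5

y = (-1)(2) + (2)(1) + (2)(-2) + -1 = -5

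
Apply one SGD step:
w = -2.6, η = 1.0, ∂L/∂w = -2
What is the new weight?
w_new = -0.6

w_new = w - η·∂L/∂w = -2.6 - 1.0×(-2) = -2.6 - (-2) = -0.6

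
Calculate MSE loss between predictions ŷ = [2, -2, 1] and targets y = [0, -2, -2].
MSE = 4.333

MSE = (1/3)((2-0)² + (-2--2)² + (1--2)²) = (1/3)(4 + 0 + 9) = 4.333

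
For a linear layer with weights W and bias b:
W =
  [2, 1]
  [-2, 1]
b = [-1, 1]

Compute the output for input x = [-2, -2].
y = [-7, 3]

Wx = [2×-2 + 1×-2, -2×-2 + 1×-2]
   = [-6, 2]
y = Wx + b = [-6 + -1, 2 + 1] = [-7, 3]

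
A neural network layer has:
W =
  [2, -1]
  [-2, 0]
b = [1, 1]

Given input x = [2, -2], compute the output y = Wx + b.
y = [7, -3]

Wx = [2×2 + -1×-2, -2×2 + 0×-2]
   = [6, -4]
y = Wx + b = [6 + 1, -4 + 1] = [7, -3]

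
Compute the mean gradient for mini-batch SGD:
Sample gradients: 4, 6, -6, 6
Average gradient = 2.5

Average = (1/4)(4 + 6 + -6 + 6) = 10/4 = 2.5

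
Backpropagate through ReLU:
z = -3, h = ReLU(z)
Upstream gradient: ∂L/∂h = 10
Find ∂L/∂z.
∂L/∂z = 0

h = ReLU(-3) = 0
Since z < 0: ∂h/∂z = 0
∂L/∂z = ∂L/∂h · ∂h/∂z = 10 × 0 = 0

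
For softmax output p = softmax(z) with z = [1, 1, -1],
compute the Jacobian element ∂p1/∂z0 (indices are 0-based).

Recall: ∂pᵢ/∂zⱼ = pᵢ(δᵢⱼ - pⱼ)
∂p1/∂z0 = -0.2193

p = softmax(z) = [0.4683, 0.4683, 0.06338]
p1 = 0.4683, p0 = 0.4683

∂p1/∂z0 = -p1 × p0 = -0.4683 × 0.4683 = -0.2193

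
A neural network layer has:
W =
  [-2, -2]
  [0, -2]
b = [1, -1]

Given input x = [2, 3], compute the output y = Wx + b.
y = [-9, -7]

Wx = [-2×2 + -2×3, 0×2 + -2×3]
   = [-10, -6]
y = Wx + b = [-10 + 1, -6 + -1] = [-9, -7]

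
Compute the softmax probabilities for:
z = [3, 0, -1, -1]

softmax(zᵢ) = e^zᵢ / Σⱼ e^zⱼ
p = [0.9205, 0.0458, 0.0169, 0.0169]

exp(z) = [20.09, 1, 0.3679, 0.3679]
Sum = 21.82
p = [0.9205, 0.0458, 0.0169, 0.0169]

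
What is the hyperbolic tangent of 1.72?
0.9379

tanh(1.72) = (e^(1.72) - e^(-1.72))/(e^(1.72) + e^(-1.72)) = 0.9379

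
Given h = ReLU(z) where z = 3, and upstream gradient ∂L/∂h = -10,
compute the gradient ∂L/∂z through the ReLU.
∂L/∂z = -10

h = ReLU(3) = 3
Since z > 0: ∂h/∂z = 1
∂L/∂z = ∂L/∂h · ∂h/∂z = -10 × 1 = -10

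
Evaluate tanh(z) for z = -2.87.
-0.9936

tanh(-2.87) = (e^(-2.87) - e^(2.87))/(e^(-2.87) + e^(2.87)) = -0.9936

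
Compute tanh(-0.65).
-0.5717

tanh(-0.65) = (e^(-0.65) - e^(0.65))/(e^(-0.65) + e^(0.65)) = -0.5717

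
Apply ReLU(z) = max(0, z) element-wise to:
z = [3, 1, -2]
h = [3, 1, 0]

ReLU applied element-wise: max(0,3)=3, max(0,1)=1, max(0,-2)=0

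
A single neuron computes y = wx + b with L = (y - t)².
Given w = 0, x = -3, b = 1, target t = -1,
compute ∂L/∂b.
∂L/∂b = 4

y = wx + b = (0)(-3) + 1 = 1
∂L/∂y = 2(y - t) = 2(1 - -1) = 4
∂y/∂b = 1
∂L/∂b = ∂L/∂y · ∂y/∂b = 4 × 1 = 4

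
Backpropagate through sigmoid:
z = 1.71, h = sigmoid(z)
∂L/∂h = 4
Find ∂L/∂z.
∂L/∂z = 0.5188

σ(1.71) = 0.8468
σ'(1.71) = σ(1.71)(1 - σ(1.71)) = 0.8468 × 0.1532 = 0.1297
∂L/∂z = ∂L/∂h · σ'(z) = 4 × 0.1297 = 0.5188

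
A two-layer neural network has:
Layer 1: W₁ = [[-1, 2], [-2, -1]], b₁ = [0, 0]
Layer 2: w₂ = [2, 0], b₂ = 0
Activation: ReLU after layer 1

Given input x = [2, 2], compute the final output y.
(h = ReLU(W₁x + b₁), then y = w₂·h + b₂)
y = 4

Layer 1 pre-activation: z₁ = [2, -6]
After ReLU: h = [2, 0]
Layer 2 output: y = 2×2 + 0×0 + 0 = 4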